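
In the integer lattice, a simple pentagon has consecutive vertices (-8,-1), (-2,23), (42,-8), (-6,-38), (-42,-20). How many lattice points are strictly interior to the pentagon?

By the shoelace formula, twice the signed area is |[(-8)·23 − (-2)·(-1)] + [(-2)·(-8) − 42·23] + [42·(-38) − (-6)·(-8)] + [(-6)·(-20) − (-42)·(-38)] + [(-42)·(-1) − (-8)·(-20)]| = 4374, so the area is 2187.
The number of boundary lattice points is Σ gcd(|Δx|,|Δy|) = gcd(6,24) + gcd(44,31) + gcd(48,30) + gcd(36,18) + gcd(34,19) = 6+1+6+18+1 = 32.
Pick's theorem gives I = A − B/2 + 1 = 2187 − 32/2 + 1 = 2172.

2172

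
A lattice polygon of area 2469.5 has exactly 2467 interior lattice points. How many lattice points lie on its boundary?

7

Pick's theorem gives A = I + B/2 − 1, so B = 2(A − I + 1) = 2(2469.5 − 2467 + 1) = 7.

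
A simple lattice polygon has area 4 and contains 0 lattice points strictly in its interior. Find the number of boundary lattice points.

10

Pick's theorem gives A = I + B/2 − 1, so B = 2(A − I + 1) = 2(4 − 0 + 1) = 10.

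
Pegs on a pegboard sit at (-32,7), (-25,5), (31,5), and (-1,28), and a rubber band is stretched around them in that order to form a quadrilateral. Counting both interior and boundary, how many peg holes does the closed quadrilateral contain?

The shoelace formula gives twice the area as |((-32)·5 − (-25)·7) + ((-25)·5 − 31·5) + (31·28 − (-1)·5) + ((-1)·7 − (-32)·28)| = 1497, so the area is 748.5.
Summing gcd(|Δx|,|Δy|) over the edges gives the boundary count: gcd(7,2) + gcd(56,0) + gcd(32,23) + gcd(31,21) = 1+56+1+1 = 59.
Pick's theorem gives I = A − B/2 + 1 = 748.5 − 59/2 + 1 = 720, so the closed region contains I + B = 720 + 59 = 779 lattice points.

779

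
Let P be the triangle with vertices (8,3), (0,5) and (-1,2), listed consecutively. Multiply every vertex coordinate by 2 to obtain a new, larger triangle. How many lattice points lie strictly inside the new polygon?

By the shoelace formula, twice the signed area is |(8·5 − 0·3) + (0·2 − (-1)·5) + ((-1)·3 − 8·2)| = 26, so the area is 13.
The number of boundary lattice points is Σ gcd(|Δx|,|Δy|) = gcd(8,2) + gcd(1,3) + gcd(9,1) = 2+1+1 = 4.
Scaling by 2 multiplies the area by 2² = 4 (so the new area is 52) and multiplies the boundary lattice-point count by 2, giving 8.
By Pick's theorem, the interior count of the dilated polygon is 52 − 8/2 + 1 = 49.

49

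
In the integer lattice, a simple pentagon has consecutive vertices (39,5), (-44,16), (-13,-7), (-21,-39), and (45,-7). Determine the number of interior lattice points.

By the shoelace formula, twice the signed area is |(39·16 − (-44)·5) + ((-44)·(-7) − (-13)·16) + ((-13)·(-39) − (-21)·(-7)) + ((-21)·(-7) − 45·(-39)) + (45·5 − 39·(-7))| = 4120, so the area is 2060.
Summing gcd(|Δx|,|Δy|) over the edges gives the boundary count: gcd(83,11) + gcd(31,23) + gcd(8,32) + gcd(66,32) + gcd(6,12) = 1+1+8+2+6 = 18.
Pick's theorem gives I = A − B/2 + 1 = 2060 − 18/2 + 1 = 2052.

2052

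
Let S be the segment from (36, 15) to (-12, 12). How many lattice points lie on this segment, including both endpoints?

The number of lattice points on a segment between lattice points is gcd(|Δx|,|Δy|) + 1 = gcd(48,3) + 1 = 3 + 1 = 4.

4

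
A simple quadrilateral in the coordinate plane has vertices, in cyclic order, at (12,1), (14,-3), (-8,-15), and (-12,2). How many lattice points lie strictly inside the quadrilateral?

256

Using the shoelace formula, 2A = |[12·(-3) − 14·1] + [14·(-15) − (-8)·(-3)] + [(-8)·2 − (-12)·(-15)] + [(-12)·1 − 12·2]| = 516, so the area is 258.
The number of boundary lattice points is Σ gcd(|Δx|,|Δy|) = gcd(2,4) + gcd(22,12) + gcd(4,17) + gcd(24,1) = 2+2+1+1 = 6.
By Pick's theorem A = I + B/2 − 1, so I = 258 − 6/2 + 1 = 256.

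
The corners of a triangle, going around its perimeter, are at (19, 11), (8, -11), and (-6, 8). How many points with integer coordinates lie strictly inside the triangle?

The shoelace formula gives twice the area as |[19·(-11) − 8·11] + [8·8 − (-6)·(-11)] + [(-6)·11 − 19·8]| = 517, so the area is 258.5.
Along each edge there are gcd(|Δx|,|Δy|)+1 lattice points, so counting each shared vertex once the boundary has gcd(11,22) + gcd(14,19) + gcd(25,3) = 11+1+1 = 13.
By Pick's theorem A = I + B/2 − 1, so I = 258.5 − 13/2 + 1 = 253.

253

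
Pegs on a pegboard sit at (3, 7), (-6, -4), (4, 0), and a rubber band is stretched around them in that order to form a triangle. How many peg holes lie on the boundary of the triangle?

Summing gcd(|Δx|,|Δy|) over the edges gives the boundary count: gcd(9,11) + gcd(10,4) + gcd(1,7) = 1+2+1 = 4.

4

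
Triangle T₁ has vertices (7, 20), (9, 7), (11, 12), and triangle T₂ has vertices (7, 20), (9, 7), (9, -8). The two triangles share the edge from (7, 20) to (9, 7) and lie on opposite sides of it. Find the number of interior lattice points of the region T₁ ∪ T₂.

23

The union is the simple quadrilateral with vertices (7, 20), (11, 12), (9, 7), (9, -8) in order.
By the shoelace formula, twice the signed area is |(7·12 − 11·20) + (11·7 − 9·12) + (9·(-8) − 9·7) + (9·20 − 7·(-8))| = 66, so the area is 33.
Along each edge there are gcd(|Δx|,|Δy|)+1 lattice points, so counting each shared vertex once the boundary has gcd(4,8) + gcd(2,5) + gcd(0,15) + gcd(2,28) = 4+1+15+2 = 22.
By Pick's theorem I = A − B/2 + 1 = 33 − 22/2 + 1 = 23.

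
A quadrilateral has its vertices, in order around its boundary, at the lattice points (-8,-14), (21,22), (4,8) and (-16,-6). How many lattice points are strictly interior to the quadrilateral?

234

By the shoelace formula, twice the signed area is |[(-8)·22 − 21·(-14)] + [21·8 − 4·22] + [4·(-6) − (-16)·8] + [(-16)·(-14) − (-8)·(-6)]| = 478, so the area is 239.
Along each edge there are gcd(|Δx|,|Δy|)+1 lattice points, so counting each shared vertex once the boundary has gcd(29,36) + gcd(17,14) + gcd(20,14) + gcd(8,8) = 1+1+2+8 = 12.
Pick's theorem gives I = A − B/2 + 1 = 239 − 12/2 + 1 = 234.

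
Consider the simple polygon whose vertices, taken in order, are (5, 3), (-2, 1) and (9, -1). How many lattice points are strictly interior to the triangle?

16

The shoelace formula gives twice the area as |[5·1 − (-2)·3] + [(-2)·(-1) − 9·1] + [9·3 − 5·(-1)]| = 36, so the area is 18.
Summing gcd(|Δx|,|Δy|) over the edges gives the boundary count: gcd(7,2) + gcd(11,2) + gcd(4,4) = 1+1+4 = 6.
Pick's theorem gives I = A − B/2 + 1 = 18 − 6/2 + 1 = 16.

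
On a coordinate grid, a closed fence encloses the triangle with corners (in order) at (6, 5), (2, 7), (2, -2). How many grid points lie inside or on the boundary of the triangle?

25

The shoelace formula gives twice the area as |(6·7 − 2·5) + (2·(-2) − 2·7) + (2·5 − 6·(-2))| = 36, so the area is 18.
Summing gcd(|Δx|,|Δy|) over the edges gives the boundary count: gcd(4,2) + gcd(0,9) + gcd(4,7) = 2+9+1 = 12.
Pick's theorem gives I = A − B/2 + 1 = 18 − 12/2 + 1 = 13, so the closed region contains I + B = 13 + 12 = 25 lattice points.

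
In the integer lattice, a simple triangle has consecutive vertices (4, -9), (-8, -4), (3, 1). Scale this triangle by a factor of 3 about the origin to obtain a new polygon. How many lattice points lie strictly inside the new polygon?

514

The shoelace formula gives twice the area as |[4·(-4) − (-8)·(-9)] + [(-8)·1 − 3·(-4)] + [3·(-9) − 4·1]| = 115, so the area is 115/2.
The number of boundary lattice points is Σ gcd(|Δx|,|Δy|) = gcd(12,5) + gcd(11,5) + gcd(1,10) = 1+1+1 = 3.
Scaling by 3 multiplies the area by 3² = 9 (so the new area is 1035/2) and multiplies the boundary lattice-point count by 3, giving 9.
By Pick's theorem, the interior count of the dilated polygon is 1035/2 − 9/2 + 1 = 514.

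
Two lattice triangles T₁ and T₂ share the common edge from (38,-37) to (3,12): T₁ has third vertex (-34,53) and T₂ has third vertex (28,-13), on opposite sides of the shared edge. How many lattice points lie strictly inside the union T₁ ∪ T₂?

342

The union is the simple quadrilateral with vertices (38,-37), (-34,53), (3,12), (28,-13) in order.
The shoelace formula gives twice the area as |(38·53 − (-34)·(-37)) + ((-34)·12 − 3·53) + (3·(-13) − 28·12) + (28·(-37) − 38·(-13))| = 728, so the area is 364.
Along each edge there are gcd(|Δx|,|Δy|)+1 lattice points, so counting each shared vertex once the boundary has gcd(72,90) + gcd(37,41) + gcd(25,25) + gcd(10,24) = 18+1+25+2 = 46.
By Pick's theorem I = A − B/2 + 1 = 364 − 46/2 + 1 = 342.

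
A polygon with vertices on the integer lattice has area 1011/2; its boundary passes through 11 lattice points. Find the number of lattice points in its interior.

501

From Pick's theorem, I = A − B/2 + 1 = 1011/2 − 11/2 + 1 = 501.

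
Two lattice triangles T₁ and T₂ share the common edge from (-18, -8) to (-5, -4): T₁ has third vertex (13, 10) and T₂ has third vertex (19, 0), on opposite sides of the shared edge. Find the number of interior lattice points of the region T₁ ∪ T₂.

74

The union is the simple quadrilateral with vertices (-18, -8), (13, 10), (-5, -4), (19, 0) in order.
By the shoelace formula, twice the signed area is |((-18)·10 − 13·(-8)) + (13·(-4) − (-5)·10) + ((-5)·0 − 19·(-4)) + (19·(-8) − (-18)·0)| = 154, so the area is 77.
Summing gcd(|Δx|,|Δy|) over the edges gives the boundary count: gcd(31,18) + gcd(18,14) + gcd(24,4) + gcd(37,8) = 1+2+4+1 = 8.
By Pick's theorem I = A − B/2 + 1 = 77 − 8/2 + 1 = 74.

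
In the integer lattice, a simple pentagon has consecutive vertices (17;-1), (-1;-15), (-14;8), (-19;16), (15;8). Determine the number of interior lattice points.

Using the shoelace formula, 2A = |(17·(-15) − (-1)·(-1)) + ((-1)·8 − (-14)·(-15)) + ((-14)·16 − (-19)·8) + ((-19)·8 − 15·16) + (15·(-1) − 17·8)| = 1089, so the area is 544.5.
Summing gcd(|Δx|,|Δy|) over the edges gives the boundary count: gcd(18,14) + gcd(13,23) + gcd(5,8) + gcd(34,8) + gcd(2,9) = 2+1+1+2+1 = 7.
Pick's theorem gives I = A − B/2 + 1 = 544.5 − 7/2 + 1 = 542.

542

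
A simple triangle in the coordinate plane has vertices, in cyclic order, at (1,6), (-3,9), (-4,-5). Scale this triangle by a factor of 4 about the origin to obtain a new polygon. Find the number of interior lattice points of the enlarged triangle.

The shoelace formula gives twice the area as |(1·9 − (-3)·6) + ((-3)·(-5) − (-4)·9) + ((-4)·6 − 1·(-5))| = 59, so the area is 29.5.
Along each edge there are gcd(|Δx|,|Δy|)+1 lattice points, so counting each shared vertex once the boundary has gcd(4,3) + gcd(1,14) + gcd(5,11) = 1+1+1 = 3.
Scaling by 4 multiplies the area by 4² = 16 (so the new area is 472) and multiplies the boundary lattice-point count by 4, giving 12.
By Pick's theorem, the interior count of the dilated polygon is 472 − 12/2 + 1 = 467.

467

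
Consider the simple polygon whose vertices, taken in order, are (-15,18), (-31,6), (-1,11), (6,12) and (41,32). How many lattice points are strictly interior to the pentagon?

473

The shoelace formula gives twice the area as |[(-15)·6 − (-31)·18] + [(-31)·11 − (-1)·6] + [(-1)·12 − 6·11] + [6·32 − 41·12] + [41·18 − (-15)·32]| = 973, so the area is 973/2.
The number of boundary lattice points is Σ gcd(|Δx|,|Δy|) = gcd(16,12) + gcd(30,5) + gcd(7,1) + gcd(35,20) + gcd(56,14) = 4+5+1+5+14 = 29.
Pick's theorem gives I = A − B/2 + 1 = 973/2 − 29/2 + 1 = 473.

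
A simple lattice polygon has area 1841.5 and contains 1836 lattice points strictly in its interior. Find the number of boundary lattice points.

13

Pick's theorem gives A = I + B/2 − 1, so B = 2(A − I + 1) = 2(1841.5 − 1836 + 1) = 13.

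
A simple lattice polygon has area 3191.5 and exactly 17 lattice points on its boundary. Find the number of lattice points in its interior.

3184

Pick's theorem A = I + B/2 − 1 rearranges to I = A − B/2 + 1 = 3191.5 − 17/2 + 1 = 3184.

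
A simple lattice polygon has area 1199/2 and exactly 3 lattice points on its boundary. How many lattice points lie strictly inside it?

From Pick's theorem, I = A − B/2 + 1 = 1199/2 − 3/2 + 1 = 599.

599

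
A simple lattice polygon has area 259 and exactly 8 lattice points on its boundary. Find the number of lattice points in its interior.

256

Pick's theorem A = I + B/2 − 1 rearranges to I = A − B/2 + 1 = 259 − 8/2 + 1 = 256.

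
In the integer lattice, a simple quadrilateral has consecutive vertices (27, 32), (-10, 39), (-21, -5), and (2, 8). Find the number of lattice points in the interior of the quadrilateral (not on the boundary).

960

Using the shoelace formula, 2A = |(27·39 − (-10)·32) + ((-10)·(-5) − (-21)·39) + ((-21)·8 − 2·(-5)) + (2·32 − 27·8)| = 1932, so the area is 966.
The number of boundary lattice points is Σ gcd(|Δx|,|Δy|) = gcd(37,7) + gcd(11,44) + gcd(23,13) + gcd(25,24) = 1+11+1+1 = 14.
By Pick's theorem A = I + B/2 − 1, so I = 966 − 14/2 + 1 = 960.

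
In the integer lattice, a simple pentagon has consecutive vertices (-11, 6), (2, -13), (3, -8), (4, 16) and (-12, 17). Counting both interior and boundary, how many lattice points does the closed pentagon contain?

Using the shoelace formula, 2A = |[(-11)·(-13) − 2·6] + [2·(-8) − 3·(-13)] + [3·16 − 4·(-8)] + [4·17 − (-12)·16] + [(-12)·6 − (-11)·17]| = 609, so the area is 609/2.
The number of boundary lattice points is Σ gcd(|Δx|,|Δy|) = gcd(13,19) + gcd(1,5) + gcd(1,24) + gcd(16,1) + gcd(1,11) = 1+1+1+1+1 = 5.
Pick's theorem gives I = A − B/2 + 1 = 609/2 − 5/2 + 1 = 303, so the closed region contains I + B = 303 + 5 = 308 lattice points.

308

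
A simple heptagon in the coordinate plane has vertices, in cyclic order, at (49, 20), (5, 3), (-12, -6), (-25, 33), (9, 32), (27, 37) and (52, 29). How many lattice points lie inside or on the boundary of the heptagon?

By the shoelace formula, twice the signed area is |(49·3 − 5·20) + (5·(-6) − (-12)·3) + ((-12)·33 − (-25)·(-6)) + ((-25)·32 − 9·33) + (9·37 − 27·32) + (27·29 − 52·37) + (52·20 − 49·29)| = 3643, so the area is 3643/2.
The number of boundary lattice points is Σ gcd(|Δx|,|Δy|) = gcd(44,17) + gcd(17,9) + gcd(13,39) + gcd(34,1) + gcd(18,5) + gcd(25,8) + gcd(3,9) = 1+1+13+1+1+1+3 = 21.
Pick's theorem gives I = A − B/2 + 1 = 3643/2 − 21/2 + 1 = 1812, so the closed region contains I + B = 1812 + 21 = 1833 lattice points.

1833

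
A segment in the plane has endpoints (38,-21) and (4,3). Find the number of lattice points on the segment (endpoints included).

The number of lattice points on a segment between lattice points is gcd(|Δx|,|Δy|) + 1 = gcd(34,24) + 1 = 2 + 1 = 3.

3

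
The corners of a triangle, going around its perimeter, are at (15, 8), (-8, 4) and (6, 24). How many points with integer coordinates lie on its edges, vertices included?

4

Along each edge there are gcd(|Δx|,|Δy|)+1 lattice points, so counting each shared vertex once the boundary has gcd(23,4) + gcd(14,20) + gcd(9,16) = 1+2+1 = 4.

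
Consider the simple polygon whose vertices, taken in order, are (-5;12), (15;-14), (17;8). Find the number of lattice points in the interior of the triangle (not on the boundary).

244

By the shoelace formula, twice the signed area is |[(-5)·(-14) − 15·12] + [15·8 − 17·(-14)] + [17·12 − (-5)·8]| = 492, so the area is 246.
The number of boundary lattice points is Σ gcd(|Δx|,|Δy|) = gcd(20,26) + gcd(2,22) + gcd(22,4) = 2+2+2 = 6.
Pick's theorem gives I = A − B/2 + 1 = 246 − 6/2 + 1 = 244.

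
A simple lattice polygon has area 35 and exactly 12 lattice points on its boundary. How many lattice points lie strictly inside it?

Pick's theorem A = I + B/2 − 1 rearranges to I = A − B/2 + 1 = 35 − 12/2 + 1 = 30.

30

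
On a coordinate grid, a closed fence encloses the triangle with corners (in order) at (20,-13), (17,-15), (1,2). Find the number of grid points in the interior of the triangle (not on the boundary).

The shoelace formula gives twice the area as |(20·(-15) − 17·(-13)) + (17·2 − 1·(-15)) + (1·(-13) − 20·2)| = 83, so the area is 83/2.
Summing gcd(|Δx|,|Δy|) over the edges gives the boundary count: gcd(3,2) + gcd(16,17) + gcd(19,15) = 1+1+1 = 3.
Pick's theorem gives I = A − B/2 + 1 = 83/2 − 3/2 + 1 = 41.

41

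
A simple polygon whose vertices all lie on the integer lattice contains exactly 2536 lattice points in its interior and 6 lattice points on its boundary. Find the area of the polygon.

2538

Pick's theorem states A = I + B/2 − 1, so A = 2536 + 6/2 − 1 = 2538.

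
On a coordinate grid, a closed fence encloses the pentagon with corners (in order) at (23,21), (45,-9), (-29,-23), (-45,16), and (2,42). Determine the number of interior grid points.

3384

Using the shoelace formula, 2A = |[23·(-9) − 45·21] + [45·(-23) − (-29)·(-9)] + [(-29)·16 − (-45)·(-23)] + [(-45)·42 − 2·16] + [2·21 − 23·42]| = 6793, so the area is 3396.5.
The number of boundary lattice points is Σ gcd(|Δx|,|Δy|) = gcd(22,30) + gcd(74,14) + gcd(16,39) + gcd(47,26) + gcd(21,21) = 2+2+1+1+21 = 27.
Pick's theorem gives I = A − B/2 + 1 = 3396.5 − 27/2 + 1 = 3384.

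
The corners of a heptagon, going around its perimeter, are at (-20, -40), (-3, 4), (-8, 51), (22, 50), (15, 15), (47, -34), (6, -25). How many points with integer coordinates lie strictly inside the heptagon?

2589

The shoelace formula gives twice the area as |((-20)·4 − (-3)·(-40)) + ((-3)·51 − (-8)·4) + ((-8)·50 − 22·51) + (22·15 − 15·50) + (15·(-34) − 47·15) + (47·(-25) − 6·(-34)) + (6·(-40) − (-20)·(-25))| = 5189, so the area is 2594.5.
Summing gcd(|Δx|,|Δy|) over the edges gives the boundary count: gcd(17,44) + gcd(5,47) + gcd(30,1) + gcd(7,35) + gcd(32,49) + gcd(41,9) + gcd(26,15) = 1+1+1+7+1+1+1 = 13.
Pick's theorem gives I = A − B/2 + 1 = 2594.5 − 13/2 + 1 = 2589.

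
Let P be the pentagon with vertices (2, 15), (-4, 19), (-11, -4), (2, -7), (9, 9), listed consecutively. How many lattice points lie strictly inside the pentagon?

The shoelace formula gives twice the area as |(2·19 − (-4)·15) + ((-4)·(-4) − (-11)·19) + ((-11)·(-7) − 2·(-4)) + (2·9 − 9·(-7)) + (9·15 − 2·9)| = 606, so the area is 303.
Along each edge there are gcd(|Δx|,|Δy|)+1 lattice points, so counting each shared vertex once the boundary has gcd(6,4) + gcd(7,23) + gcd(13,3) + gcd(7,16) + gcd(7,6) = 2+1+1+1+1 = 6.
Pick's theorem gives I = A − B/2 + 1 = 303 − 6/2 + 1 = 301.

301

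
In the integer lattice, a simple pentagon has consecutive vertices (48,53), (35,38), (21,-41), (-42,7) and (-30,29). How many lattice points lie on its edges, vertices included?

13

Along each edge there are gcd(|Δx|,|Δy|)+1 lattice points, so counting each shared vertex once the boundary has gcd(13,15) + gcd(14,79) + gcd(63,48) + gcd(12,22) + gcd(78,24) = 1+1+3+2+6 = 13.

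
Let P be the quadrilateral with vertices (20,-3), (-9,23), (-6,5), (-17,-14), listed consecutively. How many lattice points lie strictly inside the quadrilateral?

The shoelace formula gives twice the area as |[20·23 − (-9)·(-3)] + [(-9)·5 − (-6)·23] + [(-6)·(-14) − (-17)·5] + [(-17)·(-3) − 20·(-14)]| = 1026, so the area is 513.
Along each edge there are gcd(|Δx|,|Δy|)+1 lattice points, so counting each shared vertex once the boundary has gcd(29,26) + gcd(3,18) + gcd(11,19) + gcd(37,11) = 1+3+1+1 = 6.
By Pick's theorem A = I + B/2 − 1, so I = 513 − 6/2 + 1 = 511.

511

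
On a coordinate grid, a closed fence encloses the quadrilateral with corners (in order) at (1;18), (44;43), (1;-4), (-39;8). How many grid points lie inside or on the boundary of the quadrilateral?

The shoelace formula gives twice the area as |[1·43 − 44·18] + [44·(-4) − 1·43] + [1·8 − (-39)·(-4)] + [(-39)·18 − 1·8]| = 1826, so the area is 913.
The number of boundary lattice points is Σ gcd(|Δx|,|Δy|) = gcd(43,25) + gcd(43,47) + gcd(40,12) + gcd(40,10) = 1+1+4+10 = 16.
Pick's theorem gives I = A − B/2 + 1 = 913 − 16/2 + 1 = 906, so the closed region contains I + B = 906 + 16 = 922 lattice points.

922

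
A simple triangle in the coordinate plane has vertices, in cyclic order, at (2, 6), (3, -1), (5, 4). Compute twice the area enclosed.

By the shoelace formula, twice the signed area is |[2·(-1) − 3·6] + [3·4 − 5·(-1)] + [5·6 − 2·4]| = 19, so the area is 19/2.

19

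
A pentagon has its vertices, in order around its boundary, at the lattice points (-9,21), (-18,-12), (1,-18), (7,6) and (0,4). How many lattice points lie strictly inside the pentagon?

504

By the shoelace formula, twice the signed area is |((-9)·(-12) − (-18)·21) + ((-18)·(-18) − 1·(-12)) + (1·6 − 7·(-18)) + (7·4 − 0·6) + (0·21 − (-9)·4)| = 1018, so the area is 509.
Along each edge there are gcd(|Δx|,|Δy|)+1 lattice points, so counting each shared vertex once the boundary has gcd(9,33) + gcd(19,6) + gcd(6,24) + gcd(7,2) + gcd(9,17) = 3+1+6+1+1 = 12.
By Pick's theorem A = I + B/2 − 1, so I = 509 − 12/2 + 1 = 504.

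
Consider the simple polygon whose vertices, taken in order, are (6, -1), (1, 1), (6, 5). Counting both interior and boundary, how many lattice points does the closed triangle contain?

By the shoelace formula, twice the signed area is |[6·1 − 1·(-1)] + [1·5 − 6·1] + [6·(-1) − 6·5]| = 30, so the area is 15.
Along each edge there are gcd(|Δx|,|Δy|)+1 lattice points, so counting each shared vertex once the boundary has gcd(5,2) + gcd(5,4) + gcd(0,6) = 1+1+6 = 8.
Pick's theorem gives I = A − B/2 + 1 = 15 − 8/2 + 1 = 12, so the closed region contains I + B = 12 + 8 = 20 lattice points.

20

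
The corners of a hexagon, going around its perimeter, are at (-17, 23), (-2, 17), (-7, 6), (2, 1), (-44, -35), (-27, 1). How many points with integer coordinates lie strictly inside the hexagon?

883

The shoelace formula gives twice the area as |((-17)·17 − (-2)·23) + ((-2)·6 − (-7)·17) + ((-7)·1 − 2·6) + (2·(-35) − (-44)·1) + ((-44)·1 − (-27)·(-35)) + ((-27)·23 − (-17)·1)| = 1774, so the area is 887.
The number of boundary lattice points is Σ gcd(|Δx|,|Δy|) = gcd(15,6) + gcd(5,11) + gcd(9,5) + gcd(46,36) + gcd(17,36) + gcd(10,22) = 3+1+1+2+1+2 = 10.
By Pick's theorem A = I + B/2 − 1, so I = 887 − 10/2 + 1 = 883.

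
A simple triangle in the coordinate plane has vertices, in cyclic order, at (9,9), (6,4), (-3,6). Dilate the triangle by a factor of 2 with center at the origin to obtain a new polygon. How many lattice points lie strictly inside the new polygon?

98

By the shoelace formula, twice the signed area is |(9·4 − 6·9) + (6·6 − (-3)·4) + ((-3)·9 − 9·6)| = 51, so the area is 51/2.
The number of boundary lattice points is Σ gcd(|Δx|,|Δy|) = gcd(3,5) + gcd(9,2) + gcd(12,3) = 1+1+3 = 5.
Scaling by 2 multiplies the area by 2² = 4 (so the new area is 102) and multiplies the boundary lattice-point count by 2, giving 10.
By Pick's theorem, the interior count of the dilated polygon is 102 − 10/2 + 1 = 98.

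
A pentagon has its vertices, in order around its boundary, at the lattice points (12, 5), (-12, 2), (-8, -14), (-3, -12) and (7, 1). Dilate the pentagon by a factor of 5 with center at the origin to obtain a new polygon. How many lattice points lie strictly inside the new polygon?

5301

Using the shoelace formula, 2A = |[12·2 − (-12)·5] + [(-12)·(-14) − (-8)·2] + [(-8)·(-12) − (-3)·(-14)] + [(-3)·1 − 7·(-12)] + [7·5 − 12·1]| = 426, so the area is 213.
Summing gcd(|Δx|,|Δy|) over the edges gives the boundary count: gcd(24,3) + gcd(4,16) + gcd(5,2) + gcd(10,13) + gcd(5,4) = 3+4+1+1+1 = 10.
Scaling by 5 multiplies the area by 5² = 25 (so the new area is 5325) and multiplies the boundary lattice-point count by 5, giving 50.
By Pick's theorem, the interior count of the dilated polygon is 5325 − 50/2 + 1 = 5301.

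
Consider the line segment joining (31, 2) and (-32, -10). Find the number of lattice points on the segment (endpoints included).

4

The number of lattice points on a segment between lattice points is gcd(|Δx|,|Δy|) + 1 = gcd(63,12) + 1 = 3 + 1 = 4.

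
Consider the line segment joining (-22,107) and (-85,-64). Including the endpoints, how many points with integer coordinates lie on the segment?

10

The number of lattice points on a segment between lattice points is gcd(|Δx|,|Δy|) + 1 = gcd(63,171) + 1 = 9 + 1 = 10.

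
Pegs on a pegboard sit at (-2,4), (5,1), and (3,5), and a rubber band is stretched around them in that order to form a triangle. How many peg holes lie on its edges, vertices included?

4

Along each edge there are gcd(|Δx|,|Δy|)+1 lattice points, so counting each shared vertex once the boundary has gcd(7,3) + gcd(2,4) + gcd(5,1) = 1+2+1 = 4.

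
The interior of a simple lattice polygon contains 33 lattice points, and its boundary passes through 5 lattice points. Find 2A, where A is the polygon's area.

69

Pick's theorem states A = I + B/2 − 1, so A = 33 + 5/2 − 1 = 69/2.
Hence 2A = 69.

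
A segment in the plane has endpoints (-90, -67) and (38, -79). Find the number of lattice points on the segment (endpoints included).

5

The number of lattice points on a segment between lattice points is gcd(|Δx|,|Δy|) + 1 = gcd(128,12) + 1 = 4 + 1 = 5.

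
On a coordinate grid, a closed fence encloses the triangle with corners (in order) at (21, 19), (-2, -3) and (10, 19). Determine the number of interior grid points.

By the shoelace formula, twice the signed area is |(21·(-3) − (-2)·19) + ((-2)·19 − 10·(-3)) + (10·19 − 21·19)| = 242, so the area is 121.
The number of boundary lattice points is Σ gcd(|Δx|,|Δy|) = gcd(23,22) + gcd(12,22) + gcd(11,0) = 1+2+11 = 14.
Pick's theorem gives I = A − B/2 + 1 = 121 − 14/2 + 1 = 115.

115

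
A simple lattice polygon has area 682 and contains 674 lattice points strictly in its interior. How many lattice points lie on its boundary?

18

Pick's theorem gives A = I + B/2 − 1, so B = 2(A − I + 1) = 2(682 − 674 + 1) = 18.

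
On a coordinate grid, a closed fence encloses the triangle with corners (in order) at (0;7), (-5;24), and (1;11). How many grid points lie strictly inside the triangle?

Using the shoelace formula, 2A = |(0·24 − (-5)·7) + ((-5)·11 − 1·24) + (1·7 − 0·11)| = 37, so the area is 18.5.
Summing gcd(|Δx|,|Δy|) over the edges gives the boundary count: gcd(5,17) + gcd(6,13) + gcd(1,4) = 1+1+1 = 3.
Pick's theorem gives I = A − B/2 + 1 = 18.5 − 3/2 + 1 = 18.

18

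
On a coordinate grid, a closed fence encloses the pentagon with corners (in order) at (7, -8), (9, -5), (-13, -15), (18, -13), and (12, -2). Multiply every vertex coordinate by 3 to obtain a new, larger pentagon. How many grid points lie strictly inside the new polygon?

1405

The shoelace formula gives twice the area as |[7·(-5) − 9·(-8)] + [9·(-15) − (-13)·(-5)] + [(-13)·(-13) − 18·(-15)] + [18·(-2) − 12·(-13)] + [12·(-8) − 7·(-2)]| = 314, so the area is 157.
Summing gcd(|Δx|,|Δy|) over the edges gives the boundary count: gcd(2,3) + gcd(22,10) + gcd(31,2) + gcd(6,11) + gcd(5,6) = 1+2+1+1+1 = 6.
Scaling by 3 multiplies the area by 3² = 9 (so the new area is 1413) and multiplies the boundary lattice-point count by 3, giving 18.
By Pick's theorem, the interior count of the dilated polygon is 1413 − 18/2 + 1 = 1405.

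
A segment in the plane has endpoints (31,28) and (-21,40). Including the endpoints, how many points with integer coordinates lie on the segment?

5

The number of lattice points on a segment between lattice points is gcd(|Δx|,|Δy|) + 1 = gcd(52,12) + 1 = 4 + 1 = 5.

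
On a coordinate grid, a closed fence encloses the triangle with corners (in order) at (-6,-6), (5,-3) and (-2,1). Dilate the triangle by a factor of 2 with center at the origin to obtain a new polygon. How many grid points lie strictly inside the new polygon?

The shoelace formula gives twice the area as |[(-6)·(-3) − 5·(-6)] + [5·1 − (-2)·(-3)] + [(-2)·(-6) − (-6)·1]| = 65, so the area is 65/2.
Along each edge there are gcd(|Δx|,|Δy|)+1 lattice points, so counting each shared vertex once the boundary has gcd(11,3) + gcd(7,4) + gcd(4,7) = 1+1+1 = 3.
Scaling by 2 multiplies the area by 2² = 4 (so the new area is 130) and multiplies the boundary lattice-point count by 2, giving 6.
By Pick's theorem, the interior count of the dilated polygon is 130 − 6/2 + 1 = 128.

128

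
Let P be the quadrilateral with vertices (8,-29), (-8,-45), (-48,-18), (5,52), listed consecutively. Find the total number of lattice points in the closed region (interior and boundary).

2799

By the shoelace formula, twice the signed area is |[8·(-45) − (-8)·(-29)] + [(-8)·(-18) − (-48)·(-45)] + [(-48)·52 − 5·(-18)] + [5·(-29) − 8·52]| = 5575, so the area is 5575/2.
The number of boundary lattice points is Σ gcd(|Δx|,|Δy|) = gcd(16,16) + gcd(40,27) + gcd(53,70) + gcd(3,81) = 16+1+1+3 = 21.
Pick's theorem gives I = A − B/2 + 1 = 5575/2 − 21/2 + 1 = 2778, so the closed region contains I + B = 2778 + 21 = 2799 lattice points.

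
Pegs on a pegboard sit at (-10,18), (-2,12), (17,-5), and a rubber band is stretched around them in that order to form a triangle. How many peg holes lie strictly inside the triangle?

10

By the shoelace formula, twice the signed area is |((-10)·12 − (-2)·18) + ((-2)·(-5) − 17·12) + (17·18 − (-10)·(-5))| = 22, so the area is 11.
The number of boundary lattice points is Σ gcd(|Δx|,|Δy|) = gcd(8,6) + gcd(19,17) + gcd(27,23) = 2+1+1 = 4.
By Pick's theorem A = I + B/2 − 1, so I = 11 − 4/2 + 1 = 10.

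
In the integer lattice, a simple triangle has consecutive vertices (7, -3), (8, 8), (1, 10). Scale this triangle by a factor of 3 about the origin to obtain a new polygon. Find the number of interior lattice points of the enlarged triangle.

The shoelace formula gives twice the area as |(7·8 − 8·(-3)) + (8·10 − 1·8) + (1·(-3) − 7·10)| = 79, so the area is 79/2.
Along each edge there are gcd(|Δx|,|Δy|)+1 lattice points, so counting each shared vertex once the boundary has gcd(1,11) + gcd(7,2) + gcd(6,13) = 1+1+1 = 3.
Scaling by 3 multiplies the area by 3² = 9 (so the new area is 355.5) and multiplies the boundary lattice-point count by 3, giving 9.
By Pick's theorem, the interior count of the dilated polygon is 355.5 − 9/2 + 1 = 352.

352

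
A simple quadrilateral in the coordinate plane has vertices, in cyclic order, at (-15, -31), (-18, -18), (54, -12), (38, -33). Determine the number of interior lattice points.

1046

The shoelace formula gives twice the area as |((-15)·(-18) − (-18)·(-31)) + ((-18)·(-12) − 54·(-18)) + (54·(-33) − 38·(-12)) + (38·(-31) − (-15)·(-33))| = 2099, so the area is 1049.5.
The number of boundary lattice points is Σ gcd(|Δx|,|Δy|) = gcd(3,13) + gcd(72,6) + gcd(16,21) + gcd(53,2) = 1+6+1+1 = 9.
Pick's theorem gives I = A − B/2 + 1 = 1049.5 − 9/2 + 1 = 1046.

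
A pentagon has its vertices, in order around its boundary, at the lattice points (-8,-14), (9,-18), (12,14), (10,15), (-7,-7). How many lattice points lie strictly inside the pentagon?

363

Using the shoelace formula, 2A = |[(-8)·(-18) − 9·(-14)] + [9·14 − 12·(-18)] + [12·15 − 10·14] + [10·(-7) − (-7)·15] + [(-7)·(-14) − (-8)·(-7)]| = 729, so the area is 364.5.
Summing gcd(|Δx|,|Δy|) over the edges gives the boundary count: gcd(17,4) + gcd(3,32) + gcd(2,1) + gcd(17,22) + gcd(1,7) = 1+1+1+1+1 = 5.
By Pick's theorem A = I + B/2 − 1, so I = 364.5 − 5/2 + 1 = 363.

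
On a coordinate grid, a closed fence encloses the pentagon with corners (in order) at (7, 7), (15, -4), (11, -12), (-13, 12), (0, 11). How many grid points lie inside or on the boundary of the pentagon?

By the shoelace formula, twice the signed area is |(7·(-4) − 15·7) + (15·(-12) − 11·(-4)) + (11·12 − (-13)·(-12)) + ((-13)·11 − 0·12) + (0·7 − 7·11)| = 513, so the area is 256.5.
Summing gcd(|Δx|,|Δy|) over the edges gives the boundary count: gcd(8,11) + gcd(4,8) + gcd(24,24) + gcd(13,1) + gcd(7,4) = 1+4+24+1+1 = 31.
Pick's theorem gives I = A − B/2 + 1 = 256.5 − 31/2 + 1 = 242, so the closed region contains I + B = 242 + 31 = 273 lattice points.

273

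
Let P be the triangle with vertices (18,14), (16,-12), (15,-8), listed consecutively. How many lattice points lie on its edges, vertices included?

4

The number of boundary lattice points is Σ gcd(|Δx|,|Δy|) = gcd(2,26) + gcd(1,4) + gcd(3,22) = 2+1+1 = 4.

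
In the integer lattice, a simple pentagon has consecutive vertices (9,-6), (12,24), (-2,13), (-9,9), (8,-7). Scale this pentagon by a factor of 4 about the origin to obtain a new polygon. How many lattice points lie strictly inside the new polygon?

4763

By the shoelace formula, twice the signed area is |[9·24 − 12·(-6)] + [12·13 − (-2)·24] + [(-2)·9 − (-9)·13] + [(-9)·(-7) − 8·9] + [8·(-6) − 9·(-7)]| = 597, so the area is 597/2.
The number of boundary lattice points is Σ gcd(|Δx|,|Δy|) = gcd(3,30) + gcd(14,11) + gcd(7,4) + gcd(17,16) + gcd(1,1) = 3+1+1+1+1 = 7.
Scaling by 4 multiplies the area by 4² = 16 (so the new area is 4776) and multiplies the boundary lattice-point count by 4, giving 28.
By Pick's theorem, the interior count of the dilated polygon is 4776 − 28/2 + 1 = 4763.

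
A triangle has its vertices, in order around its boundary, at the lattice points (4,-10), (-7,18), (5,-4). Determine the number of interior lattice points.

46

Using the shoelace formula, 2A = |(4·18 − (-7)·(-10)) + ((-7)·(-4) − 5·18) + (5·(-10) − 4·(-4))| = 94, so the area is 47.
Along each edge there are gcd(|Δx|,|Δy|)+1 lattice points, so counting each shared vertex once the boundary has gcd(11,28) + gcd(12,22) + gcd(1,6) = 1+2+1 = 4.
Pick's theorem gives I = A − B/2 + 1 = 47 − 4/2 + 1 = 46.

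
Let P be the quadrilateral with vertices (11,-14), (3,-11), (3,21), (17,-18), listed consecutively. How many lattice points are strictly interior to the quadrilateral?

200

By the shoelace formula, twice the signed area is |[11·(-11) − 3·(-14)] + [3·21 − 3·(-11)] + [3·(-18) − 17·21] + [17·(-14) − 11·(-18)]| = 434, so the area is 217.
Summing gcd(|Δx|,|Δy|) over the edges gives the boundary count: gcd(8,3) + gcd(0,32) + gcd(14,39) + gcd(6,4) = 1+32+1+2 = 36.
Pick's theorem gives I = A − B/2 + 1 = 217 − 36/2 + 1 = 200.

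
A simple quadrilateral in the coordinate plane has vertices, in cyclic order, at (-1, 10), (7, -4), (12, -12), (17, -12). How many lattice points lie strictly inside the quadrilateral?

54

The shoelace formula gives twice the area as |((-1)·(-4) − 7·10) + (7·(-12) − 12·(-4)) + (12·(-12) − 17·(-12)) + (17·10 − (-1)·(-12))| = 116, so the area is 58.
The number of boundary lattice points is Σ gcd(|Δx|,|Δy|) = gcd(8,14) + gcd(5,8) + gcd(5,0) + gcd(18,22) = 2+1+5+2 = 10.
Pick's theorem gives I = A − B/2 + 1 = 58 − 10/2 + 1 = 54.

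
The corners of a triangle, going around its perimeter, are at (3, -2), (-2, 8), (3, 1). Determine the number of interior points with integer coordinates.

By the shoelace formula, twice the signed area is |(3·8 − (-2)·(-2)) + ((-2)·1 − 3·8) + (3·(-2) − 3·1)| = 15, so the area is 7.5.
The number of boundary lattice points is Σ gcd(|Δx|,|Δy|) = gcd(5,10) + gcd(5,7) + gcd(0,3) = 5+1+3 = 9.
By Pick's theorem A = I + B/2 − 1, so I = 7.5 − 9/2 + 1 = 4.

4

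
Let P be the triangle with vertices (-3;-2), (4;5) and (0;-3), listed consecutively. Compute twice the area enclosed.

The shoelace formula gives twice the area as |((-3)·5 − 4·(-2)) + (4·(-3) − 0·5) + (0·(-2) − (-3)·(-3))| = 28, so the area is 14.

28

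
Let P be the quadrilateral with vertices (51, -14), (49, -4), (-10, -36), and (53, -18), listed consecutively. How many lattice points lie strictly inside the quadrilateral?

Using the shoelace formula, 2A = |(51·(-4) − 49·(-14)) + (49·(-36) − (-10)·(-4)) + ((-10)·(-18) − 53·(-36)) + (53·(-14) − 51·(-18))| = 942, so the area is 471.
The number of boundary lattice points is Σ gcd(|Δx|,|Δy|) = gcd(2,10) + gcd(59,32) + gcd(63,18) + gcd(2,4) = 2+1+9+2 = 14.
By Pick's theorem A = I + B/2 − 1, so I = 471 − 14/2 + 1 = 465.

465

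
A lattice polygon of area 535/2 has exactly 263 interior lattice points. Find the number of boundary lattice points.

11

Pick's theorem gives A = I + B/2 − 1, so B = 2(A − I + 1) = 2(535/2 − 263 + 1) = 11.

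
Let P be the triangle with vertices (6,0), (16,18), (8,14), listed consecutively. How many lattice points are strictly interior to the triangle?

49

The shoelace formula gives twice the area as |[6·18 − 16·0] + [16·14 − 8·18] + [8·0 − 6·14]| = 104, so the area is 52.
Summing gcd(|Δx|,|Δy|) over the edges gives the boundary count: gcd(10,18) + gcd(8,4) + gcd(2,14) = 2+4+2 = 8.
By Pick's theorem A = I + B/2 − 1, so I = 52 − 8/2 + 1 = 49.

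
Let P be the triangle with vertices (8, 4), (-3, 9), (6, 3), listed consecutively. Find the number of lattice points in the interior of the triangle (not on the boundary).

9

The shoelace formula gives twice the area as |[8·9 − (-3)·4] + [(-3)·3 − 6·9] + [6·4 − 8·3]| = 21, so the area is 10.5.
The number of boundary lattice points is Σ gcd(|Δx|,|Δy|) = gcd(11,5) + gcd(9,6) + gcd(2,1) = 1+3+1 = 5.
Pick's theorem gives I = A − B/2 + 1 = 10.5 − 5/2 + 1 = 9.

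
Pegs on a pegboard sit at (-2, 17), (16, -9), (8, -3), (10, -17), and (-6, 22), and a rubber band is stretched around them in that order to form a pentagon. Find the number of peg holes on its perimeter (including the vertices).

8

Along each edge there are gcd(|Δx|,|Δy|)+1 lattice points, so counting each shared vertex once the boundary has gcd(18,26) + gcd(8,6) + gcd(2,14) + gcd(16,39) + gcd(4,5) = 2+2+2+1+1 = 8.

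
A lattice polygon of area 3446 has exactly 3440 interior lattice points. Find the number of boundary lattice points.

Pick's theorem gives A = I + B/2 − 1, so B = 2(A − I + 1) = 2(3446 − 3440 + 1) = 14.

14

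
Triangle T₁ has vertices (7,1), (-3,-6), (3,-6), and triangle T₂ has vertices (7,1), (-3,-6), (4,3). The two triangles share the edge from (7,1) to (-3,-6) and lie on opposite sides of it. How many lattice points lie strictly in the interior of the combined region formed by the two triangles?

The union is the simple quadrilateral with vertices (7,1), (3,-6), (-3,-6), (4,3) in order.
Using the shoelace formula, 2A = |(7·(-6) − 3·1) + (3·(-6) − (-3)·(-6)) + ((-3)·3 − 4·(-6)) + (4·1 − 7·3)| = 83, so the area is 41.5.
The number of boundary lattice points is Σ gcd(|Δx|,|Δy|) = gcd(4,7) + gcd(6,0) + gcd(7,9) + gcd(3,2) = 1+6+1+1 = 9.
By Pick's theorem I = A − B/2 + 1 = 41.5 − 9/2 + 1 = 38.

38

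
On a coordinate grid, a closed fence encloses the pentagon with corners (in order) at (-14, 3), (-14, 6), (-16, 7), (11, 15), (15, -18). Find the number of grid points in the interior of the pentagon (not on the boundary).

493

By the shoelace formula, twice the signed area is |((-14)·6 − (-14)·3) + ((-14)·7 − (-16)·6) + ((-16)·15 − 11·7) + (11·(-18) − 15·15) + (15·3 − (-14)·(-18))| = 991, so the area is 495.5.
The number of boundary lattice points is Σ gcd(|Δx|,|Δy|) = gcd(0,3) + gcd(2,1) + gcd(27,8) + gcd(4,33) + gcd(29,21) = 3+1+1+1+1 = 7.
Pick's theorem gives I = A − B/2 + 1 = 495.5 − 7/2 + 1 = 493.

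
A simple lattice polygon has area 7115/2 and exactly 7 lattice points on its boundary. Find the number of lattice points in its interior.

From Pick's theorem, I = A − B/2 + 1 = 7115/2 − 7/2 + 1 = 3555.

3555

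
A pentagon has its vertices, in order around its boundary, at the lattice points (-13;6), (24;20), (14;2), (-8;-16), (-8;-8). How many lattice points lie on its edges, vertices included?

14

Summing gcd(|Δx|,|Δy|) over the edges gives the boundary count: gcd(37,14) + gcd(10,18) + gcd(22,18) + gcd(0,8) + gcd(5,14) = 1+2+2+8+1 = 14.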